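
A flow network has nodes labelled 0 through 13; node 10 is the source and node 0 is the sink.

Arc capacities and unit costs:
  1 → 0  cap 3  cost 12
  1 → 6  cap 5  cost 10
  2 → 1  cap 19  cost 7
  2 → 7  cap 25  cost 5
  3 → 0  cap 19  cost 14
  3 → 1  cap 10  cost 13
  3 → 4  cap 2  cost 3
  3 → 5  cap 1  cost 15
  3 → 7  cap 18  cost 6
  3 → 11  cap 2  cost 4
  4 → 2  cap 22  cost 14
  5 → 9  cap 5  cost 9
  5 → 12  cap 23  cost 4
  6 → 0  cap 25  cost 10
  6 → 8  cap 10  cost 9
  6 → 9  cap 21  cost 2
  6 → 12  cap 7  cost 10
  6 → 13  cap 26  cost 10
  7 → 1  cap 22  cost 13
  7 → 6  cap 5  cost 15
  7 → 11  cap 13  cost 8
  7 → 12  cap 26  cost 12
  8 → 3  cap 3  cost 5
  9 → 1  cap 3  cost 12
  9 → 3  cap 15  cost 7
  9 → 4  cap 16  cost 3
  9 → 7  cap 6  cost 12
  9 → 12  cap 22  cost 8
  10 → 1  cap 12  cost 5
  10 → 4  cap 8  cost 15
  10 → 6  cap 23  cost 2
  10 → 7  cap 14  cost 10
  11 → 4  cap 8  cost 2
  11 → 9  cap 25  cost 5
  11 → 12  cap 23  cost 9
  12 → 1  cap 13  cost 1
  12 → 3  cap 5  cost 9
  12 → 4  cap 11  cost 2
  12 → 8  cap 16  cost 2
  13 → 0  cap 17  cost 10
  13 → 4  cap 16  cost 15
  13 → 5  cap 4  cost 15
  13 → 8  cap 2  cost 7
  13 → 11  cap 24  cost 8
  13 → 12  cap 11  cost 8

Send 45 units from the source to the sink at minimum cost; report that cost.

Minimum cost for 45 units: 1095

shortest-cost path #1: 10→6→0 push 23 @ unit cost 12 (adds 276)
shortest-cost path #2: 10→1→0 push 3 @ unit cost 17 (adds 51)
shortest-cost path #3: 10→1→6→0 push 2 @ unit cost 25 (adds 50)
shortest-cost path #4: 10→1→6→13→0 push 3 @ unit cost 35 (adds 105)
shortest-cost path #5: 10→7→12→8→3→0 push 3 @ unit cost 43 (adds 129)
shortest-cost path #6: 10→7→11→9→3→0 push 11 @ unit cost 44 (adds 484)
total cost = 1095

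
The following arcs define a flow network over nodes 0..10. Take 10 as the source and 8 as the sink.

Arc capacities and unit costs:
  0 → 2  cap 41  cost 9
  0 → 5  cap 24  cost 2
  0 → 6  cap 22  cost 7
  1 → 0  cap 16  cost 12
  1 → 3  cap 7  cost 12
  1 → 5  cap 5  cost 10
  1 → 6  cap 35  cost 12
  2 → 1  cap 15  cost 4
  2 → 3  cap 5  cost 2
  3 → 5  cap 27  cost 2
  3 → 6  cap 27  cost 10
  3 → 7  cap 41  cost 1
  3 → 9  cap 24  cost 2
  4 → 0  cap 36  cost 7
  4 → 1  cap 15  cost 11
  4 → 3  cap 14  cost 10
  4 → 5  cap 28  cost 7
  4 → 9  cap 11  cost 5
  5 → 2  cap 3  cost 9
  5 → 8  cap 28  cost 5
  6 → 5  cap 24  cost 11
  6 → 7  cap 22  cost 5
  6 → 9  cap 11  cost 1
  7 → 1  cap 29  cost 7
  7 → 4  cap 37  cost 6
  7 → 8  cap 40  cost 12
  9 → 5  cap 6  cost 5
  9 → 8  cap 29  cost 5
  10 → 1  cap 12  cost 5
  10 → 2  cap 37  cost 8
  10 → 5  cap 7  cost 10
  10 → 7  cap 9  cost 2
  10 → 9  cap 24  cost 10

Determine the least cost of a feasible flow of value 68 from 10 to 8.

Minimum cost for 68 units: 1292

shortest-cost path #1: 10→7→8 push 9 @ unit cost 14 (adds 126)
shortest-cost path #2: 10→5→8 push 7 @ unit cost 15 (adds 105)
shortest-cost path #3: 10→9→8 push 24 @ unit cost 15 (adds 360)
shortest-cost path #4: 10→2→3→5→8 push 5 @ unit cost 17 (adds 85)
shortest-cost path #5: 10→1→5→8 push 5 @ unit cost 20 (adds 100)
shortest-cost path #6: 10→1→6→9→8 push 5 @ unit cost 23 (adds 115)
shortest-cost path #7: 10→1→3→5→8 push 2 @ unit cost 24 (adds 48)
shortest-cost path #8: 10→2→1→3→5→8 push 5 @ unit cost 31 (adds 155)
shortest-cost path #9: 10→2→1→0→5→8 push 4 @ unit cost 31 (adds 124)
shortest-cost path #10: 10→2→1→0→5→3→7→8 push 2 @ unit cost 37 (adds 74)
total cost = 1292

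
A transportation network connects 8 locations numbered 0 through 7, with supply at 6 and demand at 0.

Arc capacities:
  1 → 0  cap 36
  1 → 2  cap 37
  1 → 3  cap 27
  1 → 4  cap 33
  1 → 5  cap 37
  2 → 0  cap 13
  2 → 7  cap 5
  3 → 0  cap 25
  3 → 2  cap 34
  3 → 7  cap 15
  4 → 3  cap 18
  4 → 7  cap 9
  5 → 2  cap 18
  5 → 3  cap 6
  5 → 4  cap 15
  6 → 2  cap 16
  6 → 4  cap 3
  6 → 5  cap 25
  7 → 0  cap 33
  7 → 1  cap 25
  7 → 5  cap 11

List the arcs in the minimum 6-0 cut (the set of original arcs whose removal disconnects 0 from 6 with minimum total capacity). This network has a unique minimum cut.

Min-cut arcs: {(2,0), (2,7), (5,3), (5,4), (6,4)} (total capacity 42)

augment #1: 6→2→0 push 13
augment #2: 6→2→7→0 push 3
augment #3: 6→4→3→0 push 3
augment #4: 6→5→3→0 push 6
augment #5: 6→5→2→7→0 push 2
augment #6: 6→5→4→3→0 push 15
max flow = 42; residual-reachable set from 6 gives S-side
cut edges (S→T): {(2,0), (2,7), (5,3), (5,4), (6,4)} total cap 42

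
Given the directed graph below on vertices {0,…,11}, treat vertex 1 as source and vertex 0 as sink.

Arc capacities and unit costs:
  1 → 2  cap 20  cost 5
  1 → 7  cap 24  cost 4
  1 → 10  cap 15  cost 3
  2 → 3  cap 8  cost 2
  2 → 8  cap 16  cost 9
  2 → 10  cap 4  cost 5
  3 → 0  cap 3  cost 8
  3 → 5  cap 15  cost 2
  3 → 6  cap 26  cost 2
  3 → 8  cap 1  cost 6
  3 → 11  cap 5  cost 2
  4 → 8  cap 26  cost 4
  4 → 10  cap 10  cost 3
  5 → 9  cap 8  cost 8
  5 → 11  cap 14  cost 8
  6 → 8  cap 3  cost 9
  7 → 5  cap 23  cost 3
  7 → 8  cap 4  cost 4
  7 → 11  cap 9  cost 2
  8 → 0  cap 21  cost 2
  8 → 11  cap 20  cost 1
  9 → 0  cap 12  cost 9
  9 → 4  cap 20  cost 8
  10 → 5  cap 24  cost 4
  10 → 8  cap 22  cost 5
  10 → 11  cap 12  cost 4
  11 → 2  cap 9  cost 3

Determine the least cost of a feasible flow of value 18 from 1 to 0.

shortest-cost path #1: 1→7→8→0 push 4 @ unit cost 10 (adds 40)
shortest-cost path #2: 1→10→8→0 push 14 @ unit cost 10 (adds 140)
total cost = 180

Minimum cost for 18 units: 180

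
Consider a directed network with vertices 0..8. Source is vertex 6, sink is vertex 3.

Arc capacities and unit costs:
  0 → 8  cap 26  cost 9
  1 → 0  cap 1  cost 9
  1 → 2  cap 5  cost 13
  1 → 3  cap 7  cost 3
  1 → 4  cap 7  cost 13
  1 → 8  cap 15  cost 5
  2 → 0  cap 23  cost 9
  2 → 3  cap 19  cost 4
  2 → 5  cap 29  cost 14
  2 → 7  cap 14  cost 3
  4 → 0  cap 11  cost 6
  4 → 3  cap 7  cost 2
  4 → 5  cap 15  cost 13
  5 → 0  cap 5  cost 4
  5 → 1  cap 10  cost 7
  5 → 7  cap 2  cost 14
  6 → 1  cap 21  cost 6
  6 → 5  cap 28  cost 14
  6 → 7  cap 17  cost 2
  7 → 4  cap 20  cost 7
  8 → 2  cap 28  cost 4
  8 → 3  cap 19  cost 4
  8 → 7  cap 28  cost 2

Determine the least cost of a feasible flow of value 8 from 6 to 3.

Minimum cost for 8 units: 74

shortest-cost path #1: 6→1→3 push 7 @ unit cost 9 (adds 63)
shortest-cost path #2: 6→7→4→3 push 1 @ unit cost 11 (adds 11)
total cost = 74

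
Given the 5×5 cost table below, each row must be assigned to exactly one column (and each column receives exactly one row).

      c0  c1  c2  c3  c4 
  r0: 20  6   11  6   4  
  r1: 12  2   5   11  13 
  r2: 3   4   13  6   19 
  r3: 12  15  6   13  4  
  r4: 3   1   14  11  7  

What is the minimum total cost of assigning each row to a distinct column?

Minimum assignment cost: 19

optimal assignment: row0→col3 (cost 6), row1→col2 (cost 5), row2→col0 (cost 3), row3→col4 (cost 4), row4→col1 (cost 1)
total = 6 + 5 + 3 + 4 + 1 = 19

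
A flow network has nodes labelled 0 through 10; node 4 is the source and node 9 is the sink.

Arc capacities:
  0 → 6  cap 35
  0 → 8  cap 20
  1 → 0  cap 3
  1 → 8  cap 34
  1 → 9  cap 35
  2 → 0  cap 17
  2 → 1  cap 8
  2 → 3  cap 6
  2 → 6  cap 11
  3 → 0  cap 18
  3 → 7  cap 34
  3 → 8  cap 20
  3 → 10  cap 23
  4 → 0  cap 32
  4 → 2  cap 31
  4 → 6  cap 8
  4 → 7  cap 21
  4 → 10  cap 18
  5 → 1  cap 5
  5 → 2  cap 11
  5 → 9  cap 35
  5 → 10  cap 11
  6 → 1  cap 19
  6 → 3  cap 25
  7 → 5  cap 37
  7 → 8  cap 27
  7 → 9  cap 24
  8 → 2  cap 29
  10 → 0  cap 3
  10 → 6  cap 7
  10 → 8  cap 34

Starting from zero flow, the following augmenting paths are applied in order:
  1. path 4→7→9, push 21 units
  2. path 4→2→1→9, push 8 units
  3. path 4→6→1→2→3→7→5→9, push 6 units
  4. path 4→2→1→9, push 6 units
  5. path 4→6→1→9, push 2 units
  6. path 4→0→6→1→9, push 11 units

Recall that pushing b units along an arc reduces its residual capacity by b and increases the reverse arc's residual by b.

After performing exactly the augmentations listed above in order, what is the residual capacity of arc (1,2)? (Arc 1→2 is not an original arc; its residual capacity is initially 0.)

Residual capacity of (1,2): 8

after path 1 (4→7→9, push 21): res(1,2)=0
after path 2 (4→2→1→9, push 8): res(1,2)=8
after path 3 (4→6→1→2→3→7→5→9, push 6): res(1,2)=2
after path 4 (4→2→1→9, push 6): res(1,2)=8
after path 5 (4→6→1→9, push 2): res(1,2)=8
after path 6 (4→0→6→1→9, push 11): res(1,2)=8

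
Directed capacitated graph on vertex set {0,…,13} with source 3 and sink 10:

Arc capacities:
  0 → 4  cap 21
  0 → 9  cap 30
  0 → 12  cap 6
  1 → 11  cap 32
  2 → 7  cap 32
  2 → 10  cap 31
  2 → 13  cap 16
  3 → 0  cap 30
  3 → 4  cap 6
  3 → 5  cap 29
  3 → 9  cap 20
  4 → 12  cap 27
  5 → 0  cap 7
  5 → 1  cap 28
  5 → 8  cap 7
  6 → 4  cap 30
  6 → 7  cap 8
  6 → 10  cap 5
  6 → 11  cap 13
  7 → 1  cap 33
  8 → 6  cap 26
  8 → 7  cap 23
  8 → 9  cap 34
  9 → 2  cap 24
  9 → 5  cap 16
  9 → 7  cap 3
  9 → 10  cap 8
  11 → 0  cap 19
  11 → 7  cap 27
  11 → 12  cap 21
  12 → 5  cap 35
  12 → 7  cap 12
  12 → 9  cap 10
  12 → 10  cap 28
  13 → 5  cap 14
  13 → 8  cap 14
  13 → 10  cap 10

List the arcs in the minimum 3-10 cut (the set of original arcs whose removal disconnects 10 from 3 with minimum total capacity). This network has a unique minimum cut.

Min-cut arcs: {(6,10), (9,2), (9,10), (12,10)} (total capacity 65)

augment #1: 3→9→10 push 8
augment #2: 3→0→12→10 push 6
augment #3: 3→4→12→10 push 6
augment #4: 3→9→2→10 push 12
augment #5: 3→0→4→12→10 push 16
augment #6: 3→0→9→2→10 push 8
augment #7: 3→5→8→6→10 push 5
augment #8: 3→5→0→9→2→10 push 4
max flow = 65; residual-reachable set from 3 gives S-side
cut edges (S→T): {(6,10), (9,2), (9,10), (12,10)} total cap 65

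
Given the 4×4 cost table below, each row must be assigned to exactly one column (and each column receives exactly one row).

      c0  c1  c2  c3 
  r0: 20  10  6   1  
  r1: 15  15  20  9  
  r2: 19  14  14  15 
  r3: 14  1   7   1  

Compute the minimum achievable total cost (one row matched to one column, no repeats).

Minimum assignment cost: 31

optimal assignment: row0→col3 (cost 1), row1→col0 (cost 15), row2→col2 (cost 14), row3→col1 (cost 1)
total = 1 + 15 + 14 + 1 = 31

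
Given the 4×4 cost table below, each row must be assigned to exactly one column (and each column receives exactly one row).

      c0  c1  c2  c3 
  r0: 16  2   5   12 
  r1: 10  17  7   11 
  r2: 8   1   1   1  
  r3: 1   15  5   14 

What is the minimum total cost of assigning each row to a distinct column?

Minimum assignment cost: 11

optimal assignment: row0→col1 (cost 2), row1→col2 (cost 7), row2→col3 (cost 1), row3→col0 (cost 1)
total = 2 + 7 + 1 + 1 = 11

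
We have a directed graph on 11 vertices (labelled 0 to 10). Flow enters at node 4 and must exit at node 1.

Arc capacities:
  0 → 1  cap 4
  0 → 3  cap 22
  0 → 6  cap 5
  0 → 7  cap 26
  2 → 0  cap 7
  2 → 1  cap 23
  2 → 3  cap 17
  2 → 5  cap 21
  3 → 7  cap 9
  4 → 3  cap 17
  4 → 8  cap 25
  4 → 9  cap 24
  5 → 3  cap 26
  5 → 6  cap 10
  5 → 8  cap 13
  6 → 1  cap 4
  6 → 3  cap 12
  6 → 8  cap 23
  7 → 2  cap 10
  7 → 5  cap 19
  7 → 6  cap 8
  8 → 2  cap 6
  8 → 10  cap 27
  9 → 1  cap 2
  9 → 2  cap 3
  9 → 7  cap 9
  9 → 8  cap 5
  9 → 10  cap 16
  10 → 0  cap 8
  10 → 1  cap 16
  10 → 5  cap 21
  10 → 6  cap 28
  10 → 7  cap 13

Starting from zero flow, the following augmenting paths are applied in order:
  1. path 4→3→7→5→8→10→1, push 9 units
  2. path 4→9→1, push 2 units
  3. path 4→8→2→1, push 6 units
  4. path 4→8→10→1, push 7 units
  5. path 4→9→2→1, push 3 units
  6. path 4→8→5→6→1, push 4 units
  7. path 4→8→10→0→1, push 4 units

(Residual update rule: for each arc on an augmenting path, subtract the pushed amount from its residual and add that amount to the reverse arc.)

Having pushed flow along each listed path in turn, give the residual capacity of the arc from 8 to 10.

Residual capacity of (8,10): 7

after path 1 (4→3→7→5→8→10→1, push 9): res(8,10)=18
after path 2 (4→9→1, push 2): res(8,10)=18
after path 3 (4→8→2→1, push 6): res(8,10)=18
after path 4 (4→8→10→1, push 7): res(8,10)=11
after path 5 (4→9→2→1, push 3): res(8,10)=11
after path 6 (4→8→5→6→1, push 4): res(8,10)=11
after path 7 (4→8→10→0→1, push 4): res(8,10)=7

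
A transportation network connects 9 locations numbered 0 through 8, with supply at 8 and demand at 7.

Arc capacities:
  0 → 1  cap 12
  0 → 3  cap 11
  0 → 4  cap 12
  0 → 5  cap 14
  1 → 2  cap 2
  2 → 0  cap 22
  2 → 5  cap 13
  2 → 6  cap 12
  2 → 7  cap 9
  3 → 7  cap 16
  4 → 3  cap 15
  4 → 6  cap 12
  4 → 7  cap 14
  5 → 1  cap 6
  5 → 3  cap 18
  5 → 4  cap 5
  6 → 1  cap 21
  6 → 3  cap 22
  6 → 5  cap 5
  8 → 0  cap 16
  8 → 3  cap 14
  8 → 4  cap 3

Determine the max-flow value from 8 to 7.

augment #1: 8→3→7 bottleneck 14, total now 14
augment #2: 8→4→7 bottleneck 3, total now 17
augment #3: 8→0→3→7 bottleneck 2, total now 19
augment #4: 8→0→4→7 bottleneck 11, total now 30
augment #5: 8→0→1→2→7 bottleneck 2, total now 32

Maximum flow value: 32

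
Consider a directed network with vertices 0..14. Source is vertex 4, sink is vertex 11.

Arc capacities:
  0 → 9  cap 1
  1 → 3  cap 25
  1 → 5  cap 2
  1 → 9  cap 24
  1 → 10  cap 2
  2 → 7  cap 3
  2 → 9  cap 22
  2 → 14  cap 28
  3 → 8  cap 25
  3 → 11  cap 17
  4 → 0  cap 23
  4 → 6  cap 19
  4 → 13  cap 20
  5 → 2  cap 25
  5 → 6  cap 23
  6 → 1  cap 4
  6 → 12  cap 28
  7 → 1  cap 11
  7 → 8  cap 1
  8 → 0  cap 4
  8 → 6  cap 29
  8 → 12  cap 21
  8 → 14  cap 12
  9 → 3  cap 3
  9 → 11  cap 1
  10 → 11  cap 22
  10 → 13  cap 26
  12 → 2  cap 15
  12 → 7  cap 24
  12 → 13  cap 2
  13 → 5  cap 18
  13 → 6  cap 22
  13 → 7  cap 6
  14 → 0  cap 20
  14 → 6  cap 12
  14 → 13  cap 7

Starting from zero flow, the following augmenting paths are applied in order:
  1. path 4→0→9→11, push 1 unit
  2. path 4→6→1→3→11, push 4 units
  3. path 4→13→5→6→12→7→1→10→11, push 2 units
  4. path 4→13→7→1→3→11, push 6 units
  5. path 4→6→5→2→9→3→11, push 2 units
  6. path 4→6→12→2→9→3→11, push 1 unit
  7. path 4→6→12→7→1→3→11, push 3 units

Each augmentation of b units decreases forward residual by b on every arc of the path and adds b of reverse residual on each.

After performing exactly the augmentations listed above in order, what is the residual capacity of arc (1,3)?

Residual capacity of (1,3): 12

after path 1 (4→0→9→11, push 1): res(1,3)=25
after path 2 (4→6→1→3→11, push 4): res(1,3)=21
after path 3 (4→13→5→6→12→7→1→10→11, push 2): res(1,3)=21
after path 4 (4→13→7→1→3→11, push 6): res(1,3)=15
after path 5 (4→6→5→2→9→3→11, push 2): res(1,3)=15
after path 6 (4→6→12→2→9→3→11, push 1): res(1,3)=15
after path 7 (4→6→12→7→1→3→11, push 3): res(1,3)=12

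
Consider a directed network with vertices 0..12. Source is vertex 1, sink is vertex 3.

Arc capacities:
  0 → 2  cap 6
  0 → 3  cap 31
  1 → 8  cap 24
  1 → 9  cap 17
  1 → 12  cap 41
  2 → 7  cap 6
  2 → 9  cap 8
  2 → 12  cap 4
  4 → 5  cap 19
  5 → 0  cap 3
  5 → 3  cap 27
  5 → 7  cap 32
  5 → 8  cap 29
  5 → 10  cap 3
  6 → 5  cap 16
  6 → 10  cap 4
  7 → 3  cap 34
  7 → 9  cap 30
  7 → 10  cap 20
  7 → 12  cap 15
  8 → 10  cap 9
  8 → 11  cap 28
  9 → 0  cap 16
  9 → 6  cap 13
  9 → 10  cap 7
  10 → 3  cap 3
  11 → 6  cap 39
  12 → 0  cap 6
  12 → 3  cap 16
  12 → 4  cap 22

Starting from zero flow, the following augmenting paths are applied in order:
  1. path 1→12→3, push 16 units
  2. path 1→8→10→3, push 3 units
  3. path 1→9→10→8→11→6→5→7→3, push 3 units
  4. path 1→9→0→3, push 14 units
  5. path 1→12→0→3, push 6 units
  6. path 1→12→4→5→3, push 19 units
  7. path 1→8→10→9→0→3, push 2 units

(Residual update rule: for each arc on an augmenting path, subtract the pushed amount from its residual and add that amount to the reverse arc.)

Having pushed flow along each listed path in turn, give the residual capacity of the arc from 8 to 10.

Residual capacity of (8,10): 7

after path 1 (1→12→3, push 16): res(8,10)=9
after path 2 (1→8→10→3, push 3): res(8,10)=6
after path 3 (1→9→10→8→11→6→5→7→3, push 3): res(8,10)=9
after path 4 (1→9→0→3, push 14): res(8,10)=9
after path 5 (1→12→0→3, push 6): res(8,10)=9
after path 6 (1→12→4→5→3, push 19): res(8,10)=9
after path 7 (1→8→10→9→0→3, push 2): res(8,10)=7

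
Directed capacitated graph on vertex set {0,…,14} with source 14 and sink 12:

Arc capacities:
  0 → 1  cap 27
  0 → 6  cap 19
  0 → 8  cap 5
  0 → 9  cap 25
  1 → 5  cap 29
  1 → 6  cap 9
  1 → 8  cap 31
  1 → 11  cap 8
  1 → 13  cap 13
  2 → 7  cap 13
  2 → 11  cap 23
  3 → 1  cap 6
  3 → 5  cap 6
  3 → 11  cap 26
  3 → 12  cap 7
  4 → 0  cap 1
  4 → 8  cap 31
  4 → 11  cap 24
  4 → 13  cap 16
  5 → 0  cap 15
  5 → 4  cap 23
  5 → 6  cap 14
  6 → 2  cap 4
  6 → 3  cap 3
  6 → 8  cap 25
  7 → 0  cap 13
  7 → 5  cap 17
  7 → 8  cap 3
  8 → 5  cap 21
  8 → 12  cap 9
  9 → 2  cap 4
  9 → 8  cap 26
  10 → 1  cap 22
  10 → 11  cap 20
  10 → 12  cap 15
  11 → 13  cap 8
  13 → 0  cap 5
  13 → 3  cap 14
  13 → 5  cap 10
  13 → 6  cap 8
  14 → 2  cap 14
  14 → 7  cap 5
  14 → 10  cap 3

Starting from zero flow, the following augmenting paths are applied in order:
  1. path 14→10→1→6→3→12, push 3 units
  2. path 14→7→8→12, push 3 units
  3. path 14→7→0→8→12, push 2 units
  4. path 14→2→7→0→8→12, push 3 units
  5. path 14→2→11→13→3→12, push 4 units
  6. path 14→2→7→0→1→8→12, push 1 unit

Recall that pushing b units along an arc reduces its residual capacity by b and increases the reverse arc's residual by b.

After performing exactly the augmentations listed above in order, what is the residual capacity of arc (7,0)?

after path 1 (14→10→1→6→3→12, push 3): res(7,0)=13
after path 2 (14→7→8→12, push 3): res(7,0)=13
after path 3 (14→7→0→8→12, push 2): res(7,0)=11
after path 4 (14→2→7→0→8→12, push 3): res(7,0)=8
after path 5 (14→2→11→13→3→12, push 4): res(7,0)=8
after path 6 (14→2→7→0→1→8→12, push 1): res(7,0)=7

Residual capacity of (7,0): 7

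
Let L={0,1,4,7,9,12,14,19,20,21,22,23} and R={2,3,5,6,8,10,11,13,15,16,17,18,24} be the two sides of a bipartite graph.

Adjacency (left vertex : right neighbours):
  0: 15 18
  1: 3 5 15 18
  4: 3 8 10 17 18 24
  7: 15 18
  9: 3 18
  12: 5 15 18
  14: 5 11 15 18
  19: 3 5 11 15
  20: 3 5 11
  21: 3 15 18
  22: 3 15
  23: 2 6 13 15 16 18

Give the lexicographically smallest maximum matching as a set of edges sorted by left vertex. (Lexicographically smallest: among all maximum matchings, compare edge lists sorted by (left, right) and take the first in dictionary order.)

|M| = 7 (so the lex-smallest maximum matching has 7 edges)
process left vertices in ascending order; for each, take the smallest-labelled available neighbour that still permits 7 edges overall, or leave it unmatched if none does
lex-smallest matching: {0-15, 1-3, 4-8, 7-18, 12-5, 14-11, 23-2}

Lex-smallest maximum matching: {(0,15), (1,3), (4,8), (7,18), (12,5), (14,11), (23,2)}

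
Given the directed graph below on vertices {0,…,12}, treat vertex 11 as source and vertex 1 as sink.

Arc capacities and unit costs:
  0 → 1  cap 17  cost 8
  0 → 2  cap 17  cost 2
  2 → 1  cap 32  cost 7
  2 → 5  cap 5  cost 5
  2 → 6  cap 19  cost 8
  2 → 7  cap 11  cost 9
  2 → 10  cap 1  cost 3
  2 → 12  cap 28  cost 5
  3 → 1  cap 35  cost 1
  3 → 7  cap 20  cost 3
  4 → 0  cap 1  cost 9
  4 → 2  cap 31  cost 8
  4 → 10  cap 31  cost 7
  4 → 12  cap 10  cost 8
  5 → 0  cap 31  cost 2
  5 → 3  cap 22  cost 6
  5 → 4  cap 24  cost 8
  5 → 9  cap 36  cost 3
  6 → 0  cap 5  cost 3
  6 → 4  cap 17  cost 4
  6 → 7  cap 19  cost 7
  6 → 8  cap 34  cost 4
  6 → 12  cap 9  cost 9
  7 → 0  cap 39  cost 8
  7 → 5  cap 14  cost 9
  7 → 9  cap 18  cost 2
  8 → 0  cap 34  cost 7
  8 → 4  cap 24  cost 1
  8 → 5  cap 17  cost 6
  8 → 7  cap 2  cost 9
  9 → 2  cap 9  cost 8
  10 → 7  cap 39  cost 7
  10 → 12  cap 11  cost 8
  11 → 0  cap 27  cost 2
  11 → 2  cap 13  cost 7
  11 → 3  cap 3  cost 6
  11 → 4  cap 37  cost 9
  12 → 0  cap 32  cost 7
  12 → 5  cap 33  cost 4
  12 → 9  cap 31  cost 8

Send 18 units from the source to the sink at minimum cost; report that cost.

shortest-cost path #1: 11→3→1 push 3 @ unit cost 7 (adds 21)
shortest-cost path #2: 11→0→1 push 15 @ unit cost 10 (adds 150)
total cost = 171

Minimum cost for 18 units: 171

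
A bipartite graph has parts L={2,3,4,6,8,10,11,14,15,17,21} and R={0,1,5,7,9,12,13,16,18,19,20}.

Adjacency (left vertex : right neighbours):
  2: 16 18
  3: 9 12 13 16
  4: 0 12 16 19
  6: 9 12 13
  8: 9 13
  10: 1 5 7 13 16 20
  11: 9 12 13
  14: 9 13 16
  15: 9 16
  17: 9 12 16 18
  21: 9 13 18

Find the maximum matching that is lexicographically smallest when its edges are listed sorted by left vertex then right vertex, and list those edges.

|M| = 7 (so the lex-smallest maximum matching has 7 edges)
process left vertices in ascending order; for each, take the smallest-labelled available neighbour that still permits 7 edges overall, or leave it unmatched if none does
lex-smallest matching: {2-16, 3-9, 4-0, 6-12, 8-13, 10-1, 17-18}

Lex-smallest maximum matching: {(2,16), (3,9), (4,0), (6,12), (8,13), (10,1), (17,18)}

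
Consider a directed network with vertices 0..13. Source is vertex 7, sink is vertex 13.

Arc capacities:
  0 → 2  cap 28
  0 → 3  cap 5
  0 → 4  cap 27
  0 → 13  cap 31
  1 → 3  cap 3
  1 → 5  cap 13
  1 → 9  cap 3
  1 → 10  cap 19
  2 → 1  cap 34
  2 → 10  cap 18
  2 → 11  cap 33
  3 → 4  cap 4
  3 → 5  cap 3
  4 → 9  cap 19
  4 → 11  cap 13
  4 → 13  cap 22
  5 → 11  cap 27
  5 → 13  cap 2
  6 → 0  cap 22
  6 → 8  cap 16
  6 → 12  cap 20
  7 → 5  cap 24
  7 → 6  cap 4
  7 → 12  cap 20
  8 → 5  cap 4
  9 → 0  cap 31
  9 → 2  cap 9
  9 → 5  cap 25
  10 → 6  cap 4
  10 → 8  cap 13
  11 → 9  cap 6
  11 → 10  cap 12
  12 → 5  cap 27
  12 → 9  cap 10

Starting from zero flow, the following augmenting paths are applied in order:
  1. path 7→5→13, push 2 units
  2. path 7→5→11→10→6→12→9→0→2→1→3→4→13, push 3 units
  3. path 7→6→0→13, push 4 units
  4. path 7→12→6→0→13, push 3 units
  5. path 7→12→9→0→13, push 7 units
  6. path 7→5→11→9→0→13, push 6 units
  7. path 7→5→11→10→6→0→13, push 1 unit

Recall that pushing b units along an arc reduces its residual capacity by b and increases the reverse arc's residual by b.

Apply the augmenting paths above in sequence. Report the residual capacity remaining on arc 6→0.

after path 1 (7→5→13, push 2): res(6,0)=22
after path 2 (7→5→11→10→6→12→9→0→2→1→3→4→13, push 3): res(6,0)=22
after path 3 (7→6→0→13, push 4): res(6,0)=18
after path 4 (7→12→6→0→13, push 3): res(6,0)=15
after path 5 (7→12→9→0→13, push 7): res(6,0)=15
after path 6 (7→5→11→9→0→13, push 6): res(6,0)=15
after path 7 (7→5→11→10→6→0→13, push 1): res(6,0)=14

Residual capacity of (6,0): 14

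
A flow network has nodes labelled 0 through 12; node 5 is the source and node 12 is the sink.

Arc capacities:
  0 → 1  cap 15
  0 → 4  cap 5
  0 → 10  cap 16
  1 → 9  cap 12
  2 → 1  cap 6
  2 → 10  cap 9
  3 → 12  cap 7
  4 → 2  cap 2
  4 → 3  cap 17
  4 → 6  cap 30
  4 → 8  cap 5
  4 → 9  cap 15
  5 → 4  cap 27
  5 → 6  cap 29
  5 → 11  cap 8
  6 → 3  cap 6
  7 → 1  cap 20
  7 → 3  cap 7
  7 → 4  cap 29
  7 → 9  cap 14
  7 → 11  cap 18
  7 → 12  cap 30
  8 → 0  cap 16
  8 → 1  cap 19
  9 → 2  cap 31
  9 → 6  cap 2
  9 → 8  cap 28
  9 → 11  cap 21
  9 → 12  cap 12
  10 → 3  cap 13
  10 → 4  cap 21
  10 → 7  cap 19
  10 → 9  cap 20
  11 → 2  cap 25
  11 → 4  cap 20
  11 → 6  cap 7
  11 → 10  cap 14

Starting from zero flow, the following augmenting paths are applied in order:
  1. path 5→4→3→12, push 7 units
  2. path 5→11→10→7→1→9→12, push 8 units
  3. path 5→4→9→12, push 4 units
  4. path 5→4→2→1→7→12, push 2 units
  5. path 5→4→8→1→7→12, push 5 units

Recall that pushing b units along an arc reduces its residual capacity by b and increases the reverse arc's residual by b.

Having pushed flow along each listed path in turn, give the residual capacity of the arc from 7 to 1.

Residual capacity of (7,1): 19

after path 1 (5→4→3→12, push 7): res(7,1)=20
after path 2 (5→11→10→7→1→9→12, push 8): res(7,1)=12
after path 3 (5→4→9→12, push 4): res(7,1)=12
after path 4 (5→4→2→1→7→12, push 2): res(7,1)=14
after path 5 (5→4→8→1→7→12, push 5): res(7,1)=19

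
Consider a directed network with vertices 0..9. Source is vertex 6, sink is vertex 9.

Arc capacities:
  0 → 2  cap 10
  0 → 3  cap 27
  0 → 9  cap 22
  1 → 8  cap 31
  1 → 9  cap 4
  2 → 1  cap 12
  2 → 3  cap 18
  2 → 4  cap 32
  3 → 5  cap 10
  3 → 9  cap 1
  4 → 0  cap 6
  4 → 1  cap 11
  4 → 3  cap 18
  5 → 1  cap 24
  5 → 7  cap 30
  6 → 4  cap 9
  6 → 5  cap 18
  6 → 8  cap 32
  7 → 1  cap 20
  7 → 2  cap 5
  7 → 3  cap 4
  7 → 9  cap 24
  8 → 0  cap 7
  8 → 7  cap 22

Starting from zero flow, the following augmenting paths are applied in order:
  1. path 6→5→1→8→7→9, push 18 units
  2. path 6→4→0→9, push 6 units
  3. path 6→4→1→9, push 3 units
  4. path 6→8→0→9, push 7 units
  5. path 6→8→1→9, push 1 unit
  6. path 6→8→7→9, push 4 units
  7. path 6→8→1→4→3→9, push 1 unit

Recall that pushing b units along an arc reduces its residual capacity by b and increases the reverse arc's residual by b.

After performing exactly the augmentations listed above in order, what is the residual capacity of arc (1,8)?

Residual capacity of (1,8): 15

after path 1 (6→5→1→8→7→9, push 18): res(1,8)=13
after path 2 (6→4→0→9, push 6): res(1,8)=13
after path 3 (6→4→1→9, push 3): res(1,8)=13
after path 4 (6→8→0→9, push 7): res(1,8)=13
after path 5 (6→8→1→9, push 1): res(1,8)=14
after path 6 (6→8→7→9, push 4): res(1,8)=14
after path 7 (6→8→1→4→3→9, push 1): res(1,8)=15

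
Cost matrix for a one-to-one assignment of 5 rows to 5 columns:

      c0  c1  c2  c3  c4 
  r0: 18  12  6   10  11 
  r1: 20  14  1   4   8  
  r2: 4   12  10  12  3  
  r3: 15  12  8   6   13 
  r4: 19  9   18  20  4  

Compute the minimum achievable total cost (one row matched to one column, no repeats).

optimal assignment: row0→col1 (cost 12), row1→col2 (cost 1), row2→col0 (cost 4), row3→col3 (cost 6), row4→col4 (cost 4)
total = 12 + 1 + 4 + 6 + 4 = 27

Minimum assignment cost: 27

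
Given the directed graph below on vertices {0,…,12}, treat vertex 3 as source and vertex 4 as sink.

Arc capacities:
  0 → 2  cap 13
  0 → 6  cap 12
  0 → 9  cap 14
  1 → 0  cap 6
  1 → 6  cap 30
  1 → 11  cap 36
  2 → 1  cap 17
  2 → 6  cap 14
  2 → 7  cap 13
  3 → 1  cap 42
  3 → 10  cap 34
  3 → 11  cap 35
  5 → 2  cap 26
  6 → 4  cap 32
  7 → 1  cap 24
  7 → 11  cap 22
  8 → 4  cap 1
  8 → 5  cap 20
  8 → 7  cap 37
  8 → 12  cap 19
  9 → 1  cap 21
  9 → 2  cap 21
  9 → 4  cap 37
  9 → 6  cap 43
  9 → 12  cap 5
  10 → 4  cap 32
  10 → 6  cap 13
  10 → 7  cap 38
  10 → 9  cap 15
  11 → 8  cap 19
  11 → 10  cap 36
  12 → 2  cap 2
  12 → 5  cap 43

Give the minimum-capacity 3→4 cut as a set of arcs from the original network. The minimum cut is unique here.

Min-cut arcs: {(1,0), (6,4), (8,4), (10,4), (10,9)} (total capacity 86)

augment #1: 3→10→4 push 32
augment #2: 3→1→6→4 push 30
augment #3: 3→10→6→4 push 2
augment #4: 3→11→8→4 push 1
augment #5: 3→1→0→9→4 push 6
augment #6: 3→11→10→9→4 push 15
max flow = 86; residual-reachable set from 3 gives S-side
cut edges (S→T): {(1,0), (6,4), (8,4), (10,4), (10,9)} total cap 86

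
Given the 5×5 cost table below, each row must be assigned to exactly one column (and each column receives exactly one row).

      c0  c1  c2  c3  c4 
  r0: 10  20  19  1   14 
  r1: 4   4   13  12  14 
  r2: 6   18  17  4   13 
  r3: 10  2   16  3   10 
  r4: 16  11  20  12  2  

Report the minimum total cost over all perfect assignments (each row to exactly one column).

Minimum assignment cost: 24

optimal assignment: row0→col3 (cost 1), row1→col2 (cost 13), row2→col0 (cost 6), row3→col1 (cost 2), row4→col4 (cost 2)
total = 1 + 13 + 6 + 2 + 2 = 24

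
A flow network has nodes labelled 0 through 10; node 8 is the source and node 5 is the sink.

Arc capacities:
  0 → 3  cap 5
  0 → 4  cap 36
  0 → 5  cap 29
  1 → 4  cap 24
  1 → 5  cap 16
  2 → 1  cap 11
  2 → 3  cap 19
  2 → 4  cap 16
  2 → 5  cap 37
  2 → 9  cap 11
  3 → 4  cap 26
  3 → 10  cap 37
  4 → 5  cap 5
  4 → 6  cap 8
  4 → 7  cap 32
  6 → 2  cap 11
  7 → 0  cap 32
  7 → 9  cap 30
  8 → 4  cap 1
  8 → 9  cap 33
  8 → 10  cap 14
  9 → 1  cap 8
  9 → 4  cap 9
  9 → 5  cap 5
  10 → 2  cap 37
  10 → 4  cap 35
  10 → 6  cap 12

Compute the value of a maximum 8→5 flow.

Maximum flow value: 37

augment #1: 8→4→5 bottleneck 1, total now 1
augment #2: 8→9→5 bottleneck 5, total now 6
augment #3: 8→9→1→5 bottleneck 8, total now 14
augment #4: 8→9→4→5 bottleneck 4, total now 18
augment #5: 8→10→2→5 bottleneck 14, total now 32
augment #6: 8→9→4→6→2→5 bottleneck 5, total now 37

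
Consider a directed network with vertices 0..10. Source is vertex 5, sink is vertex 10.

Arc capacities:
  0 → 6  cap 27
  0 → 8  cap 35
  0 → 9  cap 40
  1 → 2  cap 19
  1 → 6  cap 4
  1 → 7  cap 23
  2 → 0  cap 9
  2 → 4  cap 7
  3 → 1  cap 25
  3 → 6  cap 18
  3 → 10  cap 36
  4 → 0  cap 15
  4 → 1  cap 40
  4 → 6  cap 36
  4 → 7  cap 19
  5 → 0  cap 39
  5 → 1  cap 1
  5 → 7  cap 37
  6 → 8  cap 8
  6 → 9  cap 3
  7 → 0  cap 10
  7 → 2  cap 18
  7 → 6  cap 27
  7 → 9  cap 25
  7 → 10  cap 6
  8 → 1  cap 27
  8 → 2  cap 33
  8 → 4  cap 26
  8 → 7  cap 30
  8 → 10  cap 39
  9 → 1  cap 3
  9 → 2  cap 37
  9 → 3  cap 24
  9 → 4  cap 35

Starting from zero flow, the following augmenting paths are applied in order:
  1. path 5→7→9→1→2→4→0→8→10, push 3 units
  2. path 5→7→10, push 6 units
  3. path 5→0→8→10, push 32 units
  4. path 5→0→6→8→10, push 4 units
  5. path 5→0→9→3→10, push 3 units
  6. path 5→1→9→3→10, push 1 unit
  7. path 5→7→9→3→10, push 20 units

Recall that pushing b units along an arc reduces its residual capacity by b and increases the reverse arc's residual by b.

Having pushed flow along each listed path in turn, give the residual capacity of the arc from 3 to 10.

Residual capacity of (3,10): 12

after path 1 (5→7→9→1→2→4→0→8→10, push 3): res(3,10)=36
after path 2 (5→7→10, push 6): res(3,10)=36
after path 3 (5→0→8→10, push 32): res(3,10)=36
after path 4 (5→0→6→8→10, push 4): res(3,10)=36
after path 5 (5→0→9→3→10, push 3): res(3,10)=33
after path 6 (5→1→9→3→10, push 1): res(3,10)=32
after path 7 (5→7→9→3→10, push 20): res(3,10)=12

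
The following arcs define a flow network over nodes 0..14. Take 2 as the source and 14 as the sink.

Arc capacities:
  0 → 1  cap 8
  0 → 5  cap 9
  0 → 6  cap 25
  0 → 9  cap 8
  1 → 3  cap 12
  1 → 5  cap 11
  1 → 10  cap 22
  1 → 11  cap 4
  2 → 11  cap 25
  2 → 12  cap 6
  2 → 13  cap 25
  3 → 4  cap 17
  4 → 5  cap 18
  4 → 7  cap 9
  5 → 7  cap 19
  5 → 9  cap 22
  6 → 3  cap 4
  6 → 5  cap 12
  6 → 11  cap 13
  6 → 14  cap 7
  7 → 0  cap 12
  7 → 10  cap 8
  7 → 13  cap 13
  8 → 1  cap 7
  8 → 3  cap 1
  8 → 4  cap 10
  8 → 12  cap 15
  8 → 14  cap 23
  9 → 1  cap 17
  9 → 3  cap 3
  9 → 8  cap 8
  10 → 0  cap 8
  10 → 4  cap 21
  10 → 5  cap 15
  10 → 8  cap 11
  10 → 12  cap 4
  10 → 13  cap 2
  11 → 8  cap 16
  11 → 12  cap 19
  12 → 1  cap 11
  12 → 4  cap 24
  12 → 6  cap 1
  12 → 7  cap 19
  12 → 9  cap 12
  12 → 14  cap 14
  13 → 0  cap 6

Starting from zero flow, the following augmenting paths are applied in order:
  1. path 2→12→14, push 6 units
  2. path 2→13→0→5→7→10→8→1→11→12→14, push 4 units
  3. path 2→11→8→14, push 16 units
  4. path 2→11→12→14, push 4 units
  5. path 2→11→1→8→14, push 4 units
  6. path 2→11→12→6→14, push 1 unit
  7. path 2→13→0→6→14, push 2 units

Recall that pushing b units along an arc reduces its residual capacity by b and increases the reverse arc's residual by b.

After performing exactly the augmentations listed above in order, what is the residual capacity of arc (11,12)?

after path 1 (2→12→14, push 6): res(11,12)=19
after path 2 (2→13→0→5→7→10→8→1→11→12→14, push 4): res(11,12)=15
after path 3 (2→11→8→14, push 16): res(11,12)=15
after path 4 (2→11→12→14, push 4): res(11,12)=11
after path 5 (2→11→1→8→14, push 4): res(11,12)=11
after path 6 (2→11→12→6→14, push 1): res(11,12)=10
after path 7 (2→13→0→6→14, push 2): res(11,12)=10

Residual capacity of (11,12): 10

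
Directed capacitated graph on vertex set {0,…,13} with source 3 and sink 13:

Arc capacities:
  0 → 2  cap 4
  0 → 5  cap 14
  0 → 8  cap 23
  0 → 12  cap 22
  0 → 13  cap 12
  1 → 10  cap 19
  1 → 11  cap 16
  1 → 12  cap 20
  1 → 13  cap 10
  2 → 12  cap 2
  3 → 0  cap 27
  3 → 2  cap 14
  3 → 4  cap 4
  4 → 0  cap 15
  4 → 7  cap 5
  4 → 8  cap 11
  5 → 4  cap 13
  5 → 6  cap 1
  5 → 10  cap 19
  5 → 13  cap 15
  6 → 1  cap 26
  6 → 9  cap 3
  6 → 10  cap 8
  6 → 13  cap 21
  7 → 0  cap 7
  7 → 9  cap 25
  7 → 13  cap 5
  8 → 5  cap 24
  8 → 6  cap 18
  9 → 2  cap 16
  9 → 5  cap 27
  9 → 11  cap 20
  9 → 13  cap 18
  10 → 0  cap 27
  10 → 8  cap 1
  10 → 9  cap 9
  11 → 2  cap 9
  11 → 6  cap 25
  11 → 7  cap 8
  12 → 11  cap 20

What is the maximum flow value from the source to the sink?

Maximum flow value: 33

augment #1: 3→0→13 bottleneck 12, total now 12
augment #2: 3→0→5→13 bottleneck 14, total now 26
augment #3: 3→4→7→13 bottleneck 4, total now 30
augment #4: 3→0→8→5→13 bottleneck 1, total now 31
augment #5: 3→2→12→11→6→13 bottleneck 2, total now 33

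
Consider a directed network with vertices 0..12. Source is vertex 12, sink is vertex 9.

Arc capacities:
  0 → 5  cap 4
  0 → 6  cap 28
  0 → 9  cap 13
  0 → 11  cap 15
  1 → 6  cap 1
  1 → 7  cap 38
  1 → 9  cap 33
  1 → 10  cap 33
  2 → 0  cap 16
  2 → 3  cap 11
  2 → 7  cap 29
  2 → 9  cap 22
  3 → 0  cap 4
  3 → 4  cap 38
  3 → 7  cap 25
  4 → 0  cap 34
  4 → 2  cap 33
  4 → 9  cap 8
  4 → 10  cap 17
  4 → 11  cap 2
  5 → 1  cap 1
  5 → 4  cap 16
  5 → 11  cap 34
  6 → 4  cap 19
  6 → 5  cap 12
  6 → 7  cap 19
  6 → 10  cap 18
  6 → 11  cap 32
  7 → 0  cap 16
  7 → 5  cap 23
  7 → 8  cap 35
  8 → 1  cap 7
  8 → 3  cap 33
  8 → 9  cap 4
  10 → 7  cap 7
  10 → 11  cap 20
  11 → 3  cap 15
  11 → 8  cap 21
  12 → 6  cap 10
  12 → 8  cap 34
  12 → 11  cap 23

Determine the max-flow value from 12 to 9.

augment #1: 12→8→9 bottleneck 4, total now 4
augment #2: 12→6→4→9 bottleneck 8, total now 12
augment #3: 12→8→1→9 bottleneck 7, total now 19
augment #4: 12→6→4→0→9 bottleneck 2, total now 21
augment #5: 12→8→3→0→9 bottleneck 4, total now 25
augment #6: 12→8→3→4→0→9 bottleneck 7, total now 32
augment #7: 12→8→3→4→2→9 bottleneck 12, total now 44
augment #8: 12→11→3→4→2→9 bottleneck 10, total now 54
augment #9: 12→11→3→7→5→1→9 bottleneck 1, total now 55

Maximum flow value: 55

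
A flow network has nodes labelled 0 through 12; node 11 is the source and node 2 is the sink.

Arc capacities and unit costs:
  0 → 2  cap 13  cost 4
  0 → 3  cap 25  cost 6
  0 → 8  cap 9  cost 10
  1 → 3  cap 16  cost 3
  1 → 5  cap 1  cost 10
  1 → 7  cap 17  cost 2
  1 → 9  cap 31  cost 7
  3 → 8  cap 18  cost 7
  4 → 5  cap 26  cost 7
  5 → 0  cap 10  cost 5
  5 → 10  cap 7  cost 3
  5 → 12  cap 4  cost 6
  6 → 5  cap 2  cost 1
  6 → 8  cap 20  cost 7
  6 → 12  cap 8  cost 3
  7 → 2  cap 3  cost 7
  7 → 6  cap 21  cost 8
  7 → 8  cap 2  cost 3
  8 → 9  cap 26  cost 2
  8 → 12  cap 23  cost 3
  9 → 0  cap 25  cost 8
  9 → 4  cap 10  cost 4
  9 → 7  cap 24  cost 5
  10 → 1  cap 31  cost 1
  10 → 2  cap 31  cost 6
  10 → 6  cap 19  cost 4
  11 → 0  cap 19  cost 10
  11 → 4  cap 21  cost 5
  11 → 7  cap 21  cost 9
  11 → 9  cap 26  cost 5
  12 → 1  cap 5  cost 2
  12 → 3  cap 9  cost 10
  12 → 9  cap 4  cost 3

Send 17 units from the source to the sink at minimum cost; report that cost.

Minimum cost for 17 units: 251

shortest-cost path #1: 11→0→2 push 13 @ unit cost 14 (adds 182)
shortest-cost path #2: 11→7→2 push 3 @ unit cost 16 (adds 48)
shortest-cost path #3: 11→4→5→10→2 push 1 @ unit cost 21 (adds 21)
total cost = 251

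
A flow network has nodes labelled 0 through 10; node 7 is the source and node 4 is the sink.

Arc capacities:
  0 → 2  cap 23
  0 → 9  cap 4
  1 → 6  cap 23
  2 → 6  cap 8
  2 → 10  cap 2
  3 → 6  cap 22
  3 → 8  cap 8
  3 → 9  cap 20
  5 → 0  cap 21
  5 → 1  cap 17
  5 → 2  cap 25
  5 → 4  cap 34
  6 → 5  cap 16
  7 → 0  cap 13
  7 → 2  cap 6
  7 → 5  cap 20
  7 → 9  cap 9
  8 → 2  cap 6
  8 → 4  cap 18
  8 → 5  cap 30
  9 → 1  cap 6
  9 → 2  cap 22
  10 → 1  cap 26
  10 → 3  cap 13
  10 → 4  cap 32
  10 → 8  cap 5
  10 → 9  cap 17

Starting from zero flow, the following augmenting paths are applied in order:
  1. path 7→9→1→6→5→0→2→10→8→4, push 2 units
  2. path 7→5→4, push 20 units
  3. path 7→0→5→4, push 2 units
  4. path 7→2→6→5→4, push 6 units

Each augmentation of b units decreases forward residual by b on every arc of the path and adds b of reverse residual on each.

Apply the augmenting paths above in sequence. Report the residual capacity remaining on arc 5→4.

Residual capacity of (5,4): 6

after path 1 (7→9→1→6→5→0→2→10→8→4, push 2): res(5,4)=34
after path 2 (7→5→4, push 20): res(5,4)=14
after path 3 (7→0→5→4, push 2): res(5,4)=12
after path 4 (7→2→6→5→4, push 6): res(5,4)=6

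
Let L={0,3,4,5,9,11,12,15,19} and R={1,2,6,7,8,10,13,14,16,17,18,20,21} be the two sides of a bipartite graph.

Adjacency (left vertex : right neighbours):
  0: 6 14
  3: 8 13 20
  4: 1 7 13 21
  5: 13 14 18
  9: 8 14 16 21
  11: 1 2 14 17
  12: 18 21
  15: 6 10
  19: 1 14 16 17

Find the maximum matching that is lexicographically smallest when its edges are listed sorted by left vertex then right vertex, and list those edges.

|M| = 9 (so the lex-smallest maximum matching has 9 edges)
process left vertices in ascending order; for each, take the smallest-labelled available neighbour that still permits 9 edges overall, or leave it unmatched if none does
lex-smallest matching: {0-6, 3-8, 4-1, 5-13, 9-14, 11-2, 12-18, 15-10, 19-16}

Lex-smallest maximum matching: {(0,6), (3,8), (4,1), (5,13), (9,14), (11,2), (12,18), (15,10), (19,16)}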